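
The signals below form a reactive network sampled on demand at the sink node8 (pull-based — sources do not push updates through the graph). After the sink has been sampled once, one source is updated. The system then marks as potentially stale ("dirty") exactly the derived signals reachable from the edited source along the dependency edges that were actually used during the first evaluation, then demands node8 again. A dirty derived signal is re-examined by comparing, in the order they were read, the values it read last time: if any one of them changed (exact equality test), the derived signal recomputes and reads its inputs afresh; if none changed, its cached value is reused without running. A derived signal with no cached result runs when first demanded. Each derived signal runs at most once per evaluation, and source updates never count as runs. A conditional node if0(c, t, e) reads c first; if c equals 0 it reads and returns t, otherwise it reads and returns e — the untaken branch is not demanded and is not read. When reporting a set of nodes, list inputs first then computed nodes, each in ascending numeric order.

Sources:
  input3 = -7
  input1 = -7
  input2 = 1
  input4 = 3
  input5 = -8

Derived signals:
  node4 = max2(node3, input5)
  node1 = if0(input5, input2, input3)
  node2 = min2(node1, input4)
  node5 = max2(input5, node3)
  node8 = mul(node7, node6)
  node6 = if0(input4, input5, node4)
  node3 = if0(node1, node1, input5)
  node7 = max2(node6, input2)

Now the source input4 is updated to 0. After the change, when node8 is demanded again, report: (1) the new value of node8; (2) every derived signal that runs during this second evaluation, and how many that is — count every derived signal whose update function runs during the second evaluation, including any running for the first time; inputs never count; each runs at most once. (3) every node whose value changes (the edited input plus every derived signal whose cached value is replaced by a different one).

Initial pass — values computed on the first demand:
  node1 = if0(input5=-8 -> else branch input3) = -7
  node3 = if0(node1=-7 -> else branch input5) = -8
  node4 = max2(-8, -8) = -8
  node6 = if0(input4=3 -> else branch node4) = -8
  node7 = max2(-8, 1) = 1
  node8 = mul(1, -8) = -8

Second demand — change propagation:
  node6: re-runs because input4 3->0; new result -8 (unchanged).
  node7: re-examined; everything it read last time is the same (node6 unchanged, input2 unchanged) — cache 1 kept, no run.
  node8: re-examined; everything it read last time is the same (node7 unchanged, node6 unchanged) — cache -8 kept, no run.

The important point: node6 recomputes to an identical value, and the output ends up unchanged.

node8 now evaluates to -8.
Run set: node6 (1 run).
Changed values: input4.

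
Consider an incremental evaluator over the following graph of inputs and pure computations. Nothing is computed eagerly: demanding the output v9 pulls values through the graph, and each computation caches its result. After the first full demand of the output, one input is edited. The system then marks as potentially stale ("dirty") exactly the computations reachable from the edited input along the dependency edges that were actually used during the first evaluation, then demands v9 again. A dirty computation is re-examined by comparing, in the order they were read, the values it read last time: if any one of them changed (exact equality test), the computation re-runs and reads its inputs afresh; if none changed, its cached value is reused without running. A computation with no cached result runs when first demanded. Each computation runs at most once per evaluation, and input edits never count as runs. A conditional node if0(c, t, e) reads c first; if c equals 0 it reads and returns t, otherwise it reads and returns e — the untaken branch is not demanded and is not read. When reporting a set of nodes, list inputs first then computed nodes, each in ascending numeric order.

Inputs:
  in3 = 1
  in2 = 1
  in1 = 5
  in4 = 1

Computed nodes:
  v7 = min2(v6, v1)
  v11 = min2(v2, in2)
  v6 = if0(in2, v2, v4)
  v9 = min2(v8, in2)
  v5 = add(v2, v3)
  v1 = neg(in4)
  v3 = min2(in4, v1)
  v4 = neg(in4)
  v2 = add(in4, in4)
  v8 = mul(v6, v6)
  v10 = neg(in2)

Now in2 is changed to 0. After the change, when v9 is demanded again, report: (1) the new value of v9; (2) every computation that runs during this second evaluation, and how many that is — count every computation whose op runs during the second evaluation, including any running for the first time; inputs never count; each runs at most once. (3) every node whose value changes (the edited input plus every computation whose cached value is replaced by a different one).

v9 now evaluates to 0.
Run set: v2, v6, v8, v9 (4 run).
Changed values: in2, v6, v8, v9.
The important point: the flipped condition pulls in fresh nodes; v2 runs for the first time.

Initial pass — values computed on the first demand:
  v4 = neg(1) = -1
  v6 = if0(in2=1 -> else branch v4) = -1
  v8 = mul(-1, -1) = 1
  v9 = min2(1, 1) = 1

Second demand — change propagation:
  v2: newly demanded (no cache) — executes and yields 2.
  v6: re-runs because in2 1->0; new result 2.
  v8: re-runs because v6 -1->2; v6 -1->2; new result 4.
  v9: re-runs because v8 1->4; in2 1->0; new result 0.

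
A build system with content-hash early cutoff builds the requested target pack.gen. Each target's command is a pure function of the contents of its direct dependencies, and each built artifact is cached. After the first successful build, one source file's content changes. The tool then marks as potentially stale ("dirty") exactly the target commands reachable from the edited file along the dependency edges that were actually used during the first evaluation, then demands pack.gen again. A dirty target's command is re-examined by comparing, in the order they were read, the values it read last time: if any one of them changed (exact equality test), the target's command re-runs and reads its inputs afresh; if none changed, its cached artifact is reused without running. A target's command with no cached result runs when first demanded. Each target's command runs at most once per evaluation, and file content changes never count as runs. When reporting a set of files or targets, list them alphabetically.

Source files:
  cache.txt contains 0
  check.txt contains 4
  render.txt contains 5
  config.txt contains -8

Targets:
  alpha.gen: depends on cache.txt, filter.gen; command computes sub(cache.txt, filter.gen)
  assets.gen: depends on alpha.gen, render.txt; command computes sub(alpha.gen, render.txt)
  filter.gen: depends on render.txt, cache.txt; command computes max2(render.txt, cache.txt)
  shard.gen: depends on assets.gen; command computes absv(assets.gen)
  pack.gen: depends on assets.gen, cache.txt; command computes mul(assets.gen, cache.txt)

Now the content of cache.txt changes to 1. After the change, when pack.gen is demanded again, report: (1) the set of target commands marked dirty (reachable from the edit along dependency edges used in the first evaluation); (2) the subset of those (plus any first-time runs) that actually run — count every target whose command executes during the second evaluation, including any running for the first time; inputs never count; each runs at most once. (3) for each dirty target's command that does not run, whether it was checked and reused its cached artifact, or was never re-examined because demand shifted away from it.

First evaluation (everything demanded from the output):
  filter.gen = max2(5, 0) = 5
  alpha.gen = sub(0, 5) = -5
  assets.gen = sub(-5, 5) = -10
  pack.gen = mul(-10, 0) = 0

Propagation after the edit:
  filter.gen: runs — cache.txt 0->1; result 5 (same value as before).
  alpha.gen: runs — cache.txt 0->1; result -4.
  assets.gen: runs — alpha.gen -5->-4; result -9.
  pack.gen: runs — assets.gen -10->-9; cache.txt 0->1; result -9.

Marked dirty: alpha.gen, assets.gen, filter.gen, pack.gen.
Target commands that run: alpha.gen, assets.gen, filter.gen, pack.gen — 4 in total.
Every dirty target's command ran.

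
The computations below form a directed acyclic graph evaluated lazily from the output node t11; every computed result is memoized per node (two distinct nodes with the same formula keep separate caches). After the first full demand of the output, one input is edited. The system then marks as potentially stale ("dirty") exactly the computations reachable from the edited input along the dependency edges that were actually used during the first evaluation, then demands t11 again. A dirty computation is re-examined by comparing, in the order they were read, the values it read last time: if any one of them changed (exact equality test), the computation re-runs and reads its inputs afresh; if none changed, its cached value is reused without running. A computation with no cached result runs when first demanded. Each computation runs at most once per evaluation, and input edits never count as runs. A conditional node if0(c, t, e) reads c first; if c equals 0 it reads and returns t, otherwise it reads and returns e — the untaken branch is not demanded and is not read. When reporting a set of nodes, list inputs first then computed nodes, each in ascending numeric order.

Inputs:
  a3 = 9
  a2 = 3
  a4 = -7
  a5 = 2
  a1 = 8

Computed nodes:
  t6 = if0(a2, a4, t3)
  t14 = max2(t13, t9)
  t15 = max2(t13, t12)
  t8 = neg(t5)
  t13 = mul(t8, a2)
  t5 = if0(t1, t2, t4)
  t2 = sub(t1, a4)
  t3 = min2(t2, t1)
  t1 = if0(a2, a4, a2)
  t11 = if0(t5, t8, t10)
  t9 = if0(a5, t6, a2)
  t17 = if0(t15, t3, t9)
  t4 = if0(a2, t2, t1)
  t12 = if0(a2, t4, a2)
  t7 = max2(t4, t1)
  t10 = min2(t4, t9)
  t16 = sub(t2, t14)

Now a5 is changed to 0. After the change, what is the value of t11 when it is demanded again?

Demanding t11 again yields 3.
Note the branch switch — t2, t3, t6 had no cache and run now for the first time.

First demand of the output computes:
  t1 = if0(a2=3 -> else branch a2) = 3
  t4 = if0(a2=3 -> else branch t1) = 3
  t5 = if0(t1=3 -> else branch t4) = 3
  t9 = if0(a5=2 -> else branch a2) = 3
  t10 = min2(3, 3) = 3
  t11 = if0(t5=3 -> else branch t10) = 3

After the edit, cleaning proceeds:
  t2: had never run; runs now, result 10.
  t3: had never run; runs now, result 3.
  t6: had never run; runs now, result 3.
  t9: a read changed (a5 2->0) — executes, giving 3 — identical to its old value.
  t10: dirty, but its reads are unchanged (t4 unchanged, t9 unchanged); cached 3 stands.
  t11: dirty, but its reads are unchanged (t5 unchanged, t10 unchanged); cached 3 stands.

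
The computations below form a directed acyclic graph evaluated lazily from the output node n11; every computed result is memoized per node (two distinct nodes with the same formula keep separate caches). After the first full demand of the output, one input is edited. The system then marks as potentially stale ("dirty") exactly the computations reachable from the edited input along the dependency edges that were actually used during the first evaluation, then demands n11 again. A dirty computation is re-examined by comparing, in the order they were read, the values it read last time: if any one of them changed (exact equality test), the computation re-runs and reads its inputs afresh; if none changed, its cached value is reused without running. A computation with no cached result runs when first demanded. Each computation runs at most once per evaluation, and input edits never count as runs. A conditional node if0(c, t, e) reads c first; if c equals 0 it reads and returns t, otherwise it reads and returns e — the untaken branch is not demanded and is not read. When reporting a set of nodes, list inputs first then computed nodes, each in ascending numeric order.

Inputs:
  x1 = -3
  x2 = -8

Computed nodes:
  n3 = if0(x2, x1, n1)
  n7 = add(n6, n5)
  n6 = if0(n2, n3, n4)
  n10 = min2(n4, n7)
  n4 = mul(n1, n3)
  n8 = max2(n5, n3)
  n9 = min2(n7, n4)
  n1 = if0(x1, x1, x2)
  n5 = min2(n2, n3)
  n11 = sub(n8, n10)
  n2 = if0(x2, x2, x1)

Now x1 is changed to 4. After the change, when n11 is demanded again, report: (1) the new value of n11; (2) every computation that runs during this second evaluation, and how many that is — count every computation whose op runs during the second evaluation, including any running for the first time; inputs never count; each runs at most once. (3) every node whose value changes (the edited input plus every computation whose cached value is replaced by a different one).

First demand of the output computes:
  n1 = if0(x1=-3 -> else branch x2) = -8
  n2 = if0(x2=-8 -> else branch x1) = -3
  n3 = if0(x2=-8 -> else branch n1) = -8
  n4 = mul(-8, -8) = 64
  n5 = min2(-3, -8) = -8
  n6 = if0(n2=-3 -> else branch n4) = 64
  n7 = add(64, -8) = 56
  n8 = max2(-8, -8) = -8
  n10 = min2(64, 56) = 56
  n11 = sub(-8, 56) = -64

After the edit, cleaning proceeds:
  n1: a read changed (x1 -3->4) — executes, giving -8 — identical to its old value.
  n2: a read changed (x1 -3->4) — executes, giving 4.
  n3: dirty, but its reads are unchanged (x2 unchanged, n1 unchanged); cached -8 stands.
  n4: dirty, but its reads are unchanged (n1 unchanged, n3 unchanged); cached 64 stands.
  n5: a read changed (n2 -3->4) — executes, giving -8 — identical to its old value.
  n6: a read changed (n2 -3->4) — executes, giving 64 — identical to its old value.
  n7: dirty, but its reads are unchanged (n6 unchanged, n5 unchanged); cached 56 stands.
  n8: dirty, but its reads are unchanged (n5 unchanged, n3 unchanged); cached -8 stands.
  n10: dirty, but its reads are unchanged (n4 unchanged, n7 unchanged); cached 56 stands.
  n11: dirty, but its reads are unchanged (n8 unchanged, n10 unchanged); cached -64 stands.

Note where the cutoff bites: n3 is checked, finds nothing changed, and keeps its cache.

Demanding n11 again yields -64.
4 computations run: n1, n2, n5, n6.
The nodes whose values change: x1, n2.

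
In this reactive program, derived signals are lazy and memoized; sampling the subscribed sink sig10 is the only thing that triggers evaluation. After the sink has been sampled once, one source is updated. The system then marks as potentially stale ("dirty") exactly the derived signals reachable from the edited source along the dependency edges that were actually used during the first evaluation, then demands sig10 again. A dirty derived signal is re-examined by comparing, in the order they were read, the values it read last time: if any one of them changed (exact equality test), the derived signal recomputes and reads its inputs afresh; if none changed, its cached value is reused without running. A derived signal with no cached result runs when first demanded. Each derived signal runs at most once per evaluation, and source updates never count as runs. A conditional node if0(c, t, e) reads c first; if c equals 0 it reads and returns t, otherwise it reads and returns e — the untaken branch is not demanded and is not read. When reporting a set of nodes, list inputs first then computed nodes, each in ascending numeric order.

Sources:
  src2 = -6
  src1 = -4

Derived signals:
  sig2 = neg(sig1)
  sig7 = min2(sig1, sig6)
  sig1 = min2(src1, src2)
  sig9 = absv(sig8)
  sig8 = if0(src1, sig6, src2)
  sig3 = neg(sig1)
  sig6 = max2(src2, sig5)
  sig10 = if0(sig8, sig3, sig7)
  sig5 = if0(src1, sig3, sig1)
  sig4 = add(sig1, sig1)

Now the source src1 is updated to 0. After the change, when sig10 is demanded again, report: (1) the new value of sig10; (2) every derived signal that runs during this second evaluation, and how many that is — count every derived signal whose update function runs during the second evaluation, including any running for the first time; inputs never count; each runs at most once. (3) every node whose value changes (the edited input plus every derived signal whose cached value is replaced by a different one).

Demanding sig10 again yields -6.
7 derived signals run: sig1, sig3, sig5, sig6, sig7, sig8, sig10.
The nodes whose values change: src1, sig5, sig6, sig8.
Note the branch switch — sig3 had no cache and runs now for the first time.

First demand of the output computes:
  sig1 = min2(-4, -6) = -6
  sig5 = if0(src1=-4 -> else branch sig1) = -6
  sig6 = max2(-6, -6) = -6
  sig7 = min2(-6, -6) = -6
  sig8 = if0(src1=-4 -> else branch src2) = -6
  sig10 = if0(sig8=-6 -> else branch sig7) = -6

After the edit, cleaning proceeds:
  sig1: a read changed (src1 -4->0) — executes, giving -6 — identical to its old value.
  sig3: had never run; runs now, result 6.
  sig5: a read changed (src1 -4->0) — executes, giving 6.
  sig6: a read changed (sig5 -6->6) — executes, giving 6.
  sig7: a read changed (sig6 -6->6) — executes, giving -6 — identical to its old value.
  sig8: a read changed (src1 -4->0) — executes, giving 6.
  sig10: a read changed (sig8 -6->6) — executes, giving -6 — identical to its old value.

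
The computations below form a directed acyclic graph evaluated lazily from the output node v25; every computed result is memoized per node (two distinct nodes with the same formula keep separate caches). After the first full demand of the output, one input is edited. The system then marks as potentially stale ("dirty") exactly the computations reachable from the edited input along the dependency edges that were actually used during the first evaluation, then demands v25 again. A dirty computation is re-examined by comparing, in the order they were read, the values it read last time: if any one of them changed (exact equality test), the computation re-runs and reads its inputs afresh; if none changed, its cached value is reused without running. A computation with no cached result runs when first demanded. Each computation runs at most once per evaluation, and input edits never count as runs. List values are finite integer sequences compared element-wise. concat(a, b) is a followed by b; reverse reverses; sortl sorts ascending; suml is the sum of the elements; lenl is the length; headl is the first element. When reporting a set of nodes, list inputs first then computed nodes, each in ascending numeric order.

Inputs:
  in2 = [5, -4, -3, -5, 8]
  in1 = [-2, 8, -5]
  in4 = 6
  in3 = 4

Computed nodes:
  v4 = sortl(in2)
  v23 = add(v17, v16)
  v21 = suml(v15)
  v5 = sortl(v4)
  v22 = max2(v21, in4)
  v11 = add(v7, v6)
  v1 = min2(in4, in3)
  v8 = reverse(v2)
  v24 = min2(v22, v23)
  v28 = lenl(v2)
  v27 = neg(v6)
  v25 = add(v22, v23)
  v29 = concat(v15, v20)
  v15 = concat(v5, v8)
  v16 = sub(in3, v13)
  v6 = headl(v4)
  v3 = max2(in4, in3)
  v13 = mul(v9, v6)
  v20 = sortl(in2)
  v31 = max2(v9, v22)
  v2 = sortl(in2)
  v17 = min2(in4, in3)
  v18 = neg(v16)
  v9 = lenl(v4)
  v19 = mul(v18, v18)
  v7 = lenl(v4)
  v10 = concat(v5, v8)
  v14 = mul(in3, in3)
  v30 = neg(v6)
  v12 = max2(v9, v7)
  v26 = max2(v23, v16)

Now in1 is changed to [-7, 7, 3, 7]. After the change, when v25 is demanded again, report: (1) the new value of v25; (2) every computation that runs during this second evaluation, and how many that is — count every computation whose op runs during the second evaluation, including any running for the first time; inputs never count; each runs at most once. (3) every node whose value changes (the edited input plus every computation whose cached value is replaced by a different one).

Demanding v25 again yields 39.
0 computations run: none.
The nodes whose values change: in1.
Note the shortcut — nothing in the graph depends on in1 at all, so no recomputation happens.

First demand of the output computes:
  v2 = sortl([5, -4, -3, -5, 8]) = [-5, -4, -3, 5, 8]
  v4 = sortl([5, -4, -3, -5, 8]) = [-5, -4, -3, 5, 8]
  v5 = sortl([-5, -4, -3, 5, 8]) = [-5, -4, -3, 5, 8]
  v6 = headl([-5, -4, -3, 5, 8]) = -5
  v8 = reverse([-5, -4, -3, 5, 8]) = [8, 5, -3, -4, -5]
  v9 = lenl([-5, -4, -3, 5, 8]) = 5
  v13 = mul(5, -5) = -25
  v15 = concat([-5, -4, -3, 5, 8], [8, 5, -3, -4, -5]) = [-5, -4, -3, 5, 8, 8, 5, -3, -4, -5]
  v16 = sub(4, -25) = 29
  v17 = min2(6, 4) = 4
  v21 = suml([-5, -4, -3, 5, 8, 8, 5, -3, -4, -5]) = 2
  v22 = max2(2, 6) = 6
  v23 = add(4, 29) = 33
  v25 = add(6, 33) = 39

After the edit, cleaning proceeds:
  no node depends on in1 at all; the second demand re-runs nothing.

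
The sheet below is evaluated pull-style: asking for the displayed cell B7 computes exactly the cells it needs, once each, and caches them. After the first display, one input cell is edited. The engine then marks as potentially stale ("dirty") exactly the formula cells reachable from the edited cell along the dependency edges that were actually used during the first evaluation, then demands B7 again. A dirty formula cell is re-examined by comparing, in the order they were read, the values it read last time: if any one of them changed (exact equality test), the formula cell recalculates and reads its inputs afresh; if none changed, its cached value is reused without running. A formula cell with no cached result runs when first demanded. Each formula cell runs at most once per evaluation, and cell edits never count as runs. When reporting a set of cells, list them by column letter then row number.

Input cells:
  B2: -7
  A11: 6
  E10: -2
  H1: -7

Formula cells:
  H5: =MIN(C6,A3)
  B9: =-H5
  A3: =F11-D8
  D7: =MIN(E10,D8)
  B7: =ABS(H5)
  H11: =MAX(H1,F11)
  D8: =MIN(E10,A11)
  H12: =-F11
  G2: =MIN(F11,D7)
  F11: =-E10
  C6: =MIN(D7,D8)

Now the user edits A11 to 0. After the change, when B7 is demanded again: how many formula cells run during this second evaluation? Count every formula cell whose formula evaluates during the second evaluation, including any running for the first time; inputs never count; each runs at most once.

1 formula cells run: D8.
Note the absorption at D8: it re-runs yet its value is the same, leaving the output's value untouched.

First demand of the output computes:
  D8 = MIN(-2, 6) = -2
  D7 = MIN(-2, -2) = -2
  C6 = MIN(-2, -2) = -2
  F11 = -(-2) = 2
  A3 = 2 - -2 = 4
  H5 = MIN(-2, 4) = -2
  B7 = ABS(-2) = 2

After the edit, cleaning proceeds:
  D8: a read changed (A11 6->0) — executes, giving -2 — identical to its old value.
  A3: dirty, but its reads are unchanged (F11 unchanged, D8 unchanged); cached 4 stands.
  D7: dirty, but its reads are unchanged (E10 unchanged, D8 unchanged); cached -2 stands.
  C6: dirty, but its reads are unchanged (D7 unchanged, D8 unchanged); cached -2 stands.
  H5: dirty, but its reads are unchanged (C6 unchanged, A3 unchanged); cached -2 stands.
  B7: dirty, but its reads are unchanged (H5 unchanged); cached 2 stands.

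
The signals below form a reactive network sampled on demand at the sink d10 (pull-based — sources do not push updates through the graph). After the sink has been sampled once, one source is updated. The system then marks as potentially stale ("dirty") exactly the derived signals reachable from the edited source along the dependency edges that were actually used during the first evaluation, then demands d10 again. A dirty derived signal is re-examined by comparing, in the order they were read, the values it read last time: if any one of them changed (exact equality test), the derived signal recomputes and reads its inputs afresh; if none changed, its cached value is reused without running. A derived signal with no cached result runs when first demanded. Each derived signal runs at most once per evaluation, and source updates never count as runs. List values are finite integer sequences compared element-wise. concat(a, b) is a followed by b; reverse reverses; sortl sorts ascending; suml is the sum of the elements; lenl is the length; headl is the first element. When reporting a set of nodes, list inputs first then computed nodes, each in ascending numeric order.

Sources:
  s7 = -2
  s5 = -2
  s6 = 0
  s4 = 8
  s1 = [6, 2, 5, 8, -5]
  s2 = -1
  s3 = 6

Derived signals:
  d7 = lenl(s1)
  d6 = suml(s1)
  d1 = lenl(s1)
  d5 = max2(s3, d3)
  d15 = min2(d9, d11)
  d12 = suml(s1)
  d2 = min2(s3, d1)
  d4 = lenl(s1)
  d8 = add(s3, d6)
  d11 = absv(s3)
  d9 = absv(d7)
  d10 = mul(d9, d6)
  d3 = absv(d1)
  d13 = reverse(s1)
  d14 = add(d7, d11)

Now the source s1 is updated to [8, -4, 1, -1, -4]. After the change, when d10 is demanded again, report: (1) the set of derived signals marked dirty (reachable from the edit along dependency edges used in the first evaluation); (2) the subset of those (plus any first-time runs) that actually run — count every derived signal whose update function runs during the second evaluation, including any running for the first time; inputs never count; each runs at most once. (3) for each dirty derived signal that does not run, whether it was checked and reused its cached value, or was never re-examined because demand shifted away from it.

Dirty set: d6, d7, d9, d10.
Run set: d6, d7, d10 (3 run).
Re-examined without running (cache reused): d9.
The important point: at d9 every value read last time is unchanged, so the dirty flag clears without a run.

Initial pass — values computed on the first demand:
  d6 = suml([6, 2, 5, 8, -5]) = 16
  d7 = lenl([6, 2, 5, 8, -5]) = 5
  d9 = absv(5) = 5
  d10 = mul(5, 16) = 80

Second demand — change propagation:
  d6: re-runs because s1 [6, 2, 5, 8, -5]->[8, -4, 1, -1, -4]; new result 0.
  d7: re-runs because s1 [6, 2, 5, 8, -5]->[8, -4, 1, -1, -4]; new result 5 (unchanged).
  d9: re-examined; everything it read last time is the same (d7 unchanged) — cache 5 kept, no run.
  d10: re-runs because d6 16->0; new result 0.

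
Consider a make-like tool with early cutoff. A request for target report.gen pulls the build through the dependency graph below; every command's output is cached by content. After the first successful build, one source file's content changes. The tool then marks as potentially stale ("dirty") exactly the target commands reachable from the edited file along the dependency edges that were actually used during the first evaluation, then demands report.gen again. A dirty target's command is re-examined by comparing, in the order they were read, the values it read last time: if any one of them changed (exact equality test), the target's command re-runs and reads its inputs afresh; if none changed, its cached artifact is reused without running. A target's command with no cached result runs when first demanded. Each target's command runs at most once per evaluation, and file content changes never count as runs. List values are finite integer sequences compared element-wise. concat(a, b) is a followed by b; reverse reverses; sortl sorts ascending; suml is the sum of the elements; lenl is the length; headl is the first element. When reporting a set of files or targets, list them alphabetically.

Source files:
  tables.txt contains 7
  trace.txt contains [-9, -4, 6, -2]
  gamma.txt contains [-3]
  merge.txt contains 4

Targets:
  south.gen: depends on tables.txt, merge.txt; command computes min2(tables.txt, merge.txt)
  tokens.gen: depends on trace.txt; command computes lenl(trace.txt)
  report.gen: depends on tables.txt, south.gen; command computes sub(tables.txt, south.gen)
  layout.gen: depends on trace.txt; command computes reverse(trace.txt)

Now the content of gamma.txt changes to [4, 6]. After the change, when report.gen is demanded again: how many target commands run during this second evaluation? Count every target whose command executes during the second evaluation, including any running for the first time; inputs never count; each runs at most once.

0 target commands run: none.
Note the shortcut — nothing in the graph depends on gamma.txt at all, so no recomputation happens.

First demand of the output computes:
  south.gen = min2(7, 4) = 4
  report.gen = sub(7, 4) = 3

After the edit, cleaning proceeds:
  no node depends on gamma.txt at all; the second demand re-runs nothing.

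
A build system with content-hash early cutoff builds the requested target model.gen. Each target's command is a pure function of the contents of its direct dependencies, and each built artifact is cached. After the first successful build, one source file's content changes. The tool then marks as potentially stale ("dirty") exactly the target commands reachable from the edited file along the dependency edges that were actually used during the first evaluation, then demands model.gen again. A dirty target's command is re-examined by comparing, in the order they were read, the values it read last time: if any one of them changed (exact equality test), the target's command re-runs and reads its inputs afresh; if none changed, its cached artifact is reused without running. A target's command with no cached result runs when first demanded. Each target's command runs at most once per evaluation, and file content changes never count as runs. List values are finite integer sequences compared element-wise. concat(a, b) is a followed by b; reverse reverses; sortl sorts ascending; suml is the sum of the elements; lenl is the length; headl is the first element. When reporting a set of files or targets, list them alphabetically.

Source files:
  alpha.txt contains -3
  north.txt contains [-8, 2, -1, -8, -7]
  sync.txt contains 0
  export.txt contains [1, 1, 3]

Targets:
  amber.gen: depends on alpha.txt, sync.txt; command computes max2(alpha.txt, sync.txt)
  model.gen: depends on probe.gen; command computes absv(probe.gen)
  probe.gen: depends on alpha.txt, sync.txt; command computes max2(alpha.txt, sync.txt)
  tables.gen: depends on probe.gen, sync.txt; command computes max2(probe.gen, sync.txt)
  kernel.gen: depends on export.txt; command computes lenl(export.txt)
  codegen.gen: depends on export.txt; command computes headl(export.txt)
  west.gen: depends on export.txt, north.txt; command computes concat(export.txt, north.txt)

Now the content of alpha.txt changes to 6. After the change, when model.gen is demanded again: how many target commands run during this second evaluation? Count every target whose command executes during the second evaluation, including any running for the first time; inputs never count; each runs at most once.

Target commands that run: model.gen, probe.gen — 2 in total.

First evaluation (everything demanded from the output):
  probe.gen = max2(-3, 0) = 0
  model.gen = absv(0) = 0

Propagation after the edit:
  probe.gen: runs — alpha.txt -3->6; result 6.
  model.gen: runs — probe.gen 0->6; result 6.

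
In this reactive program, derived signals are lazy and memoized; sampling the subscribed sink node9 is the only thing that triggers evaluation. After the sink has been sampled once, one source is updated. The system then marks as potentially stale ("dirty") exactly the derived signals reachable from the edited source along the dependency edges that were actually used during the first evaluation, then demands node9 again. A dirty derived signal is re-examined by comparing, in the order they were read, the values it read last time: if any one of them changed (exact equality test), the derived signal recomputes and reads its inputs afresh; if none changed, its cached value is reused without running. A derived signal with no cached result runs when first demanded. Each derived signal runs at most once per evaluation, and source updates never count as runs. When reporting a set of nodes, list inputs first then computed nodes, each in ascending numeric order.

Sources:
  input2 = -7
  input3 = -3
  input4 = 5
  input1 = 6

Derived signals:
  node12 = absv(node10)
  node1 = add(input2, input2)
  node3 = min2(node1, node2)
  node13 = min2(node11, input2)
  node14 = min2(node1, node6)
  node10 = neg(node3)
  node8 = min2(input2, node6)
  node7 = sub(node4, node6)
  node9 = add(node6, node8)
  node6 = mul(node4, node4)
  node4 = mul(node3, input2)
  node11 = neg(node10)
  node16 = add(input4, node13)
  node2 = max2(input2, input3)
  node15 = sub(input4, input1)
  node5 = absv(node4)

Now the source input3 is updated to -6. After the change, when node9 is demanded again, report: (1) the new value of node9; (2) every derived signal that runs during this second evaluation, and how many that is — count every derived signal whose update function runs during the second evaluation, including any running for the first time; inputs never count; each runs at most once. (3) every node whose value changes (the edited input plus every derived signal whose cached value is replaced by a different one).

First demand of the output computes:
  node1 = add(-7, -7) = -14
  node2 = max2(-7, -3) = -3
  node3 = min2(-14, -3) = -14
  node4 = mul(-14, -7) = 98
  node6 = mul(98, 98) = 9604
  node8 = min2(-7, 9604) = -7
  node9 = add(9604, -7) = 9597

After the edit, cleaning proceeds:
  node2: a read changed (input3 -3->-6) — executes, giving -6.
  node3: a read changed (node2 -3->-6) — executes, giving -14 — identical to its old value.
  node4: dirty, but its reads are unchanged (node3 unchanged, input2 unchanged); cached 98 stands.
  node6: dirty, but its reads are unchanged (node4 unchanged, node4 unchanged); cached 9604 stands.
  node8: dirty, but its reads are unchanged (input2 unchanged, node6 unchanged); cached -7 stands.
  node9: dirty, but its reads are unchanged (node6 unchanged, node8 unchanged); cached 9597 stands.

Note the absorption at node3: it re-runs yet its value is the same, leaving the output's value untouched.

Demanding node9 again yields 9597.
2 derived signals run: node2, node3.
The nodes whose values change: input3, node2.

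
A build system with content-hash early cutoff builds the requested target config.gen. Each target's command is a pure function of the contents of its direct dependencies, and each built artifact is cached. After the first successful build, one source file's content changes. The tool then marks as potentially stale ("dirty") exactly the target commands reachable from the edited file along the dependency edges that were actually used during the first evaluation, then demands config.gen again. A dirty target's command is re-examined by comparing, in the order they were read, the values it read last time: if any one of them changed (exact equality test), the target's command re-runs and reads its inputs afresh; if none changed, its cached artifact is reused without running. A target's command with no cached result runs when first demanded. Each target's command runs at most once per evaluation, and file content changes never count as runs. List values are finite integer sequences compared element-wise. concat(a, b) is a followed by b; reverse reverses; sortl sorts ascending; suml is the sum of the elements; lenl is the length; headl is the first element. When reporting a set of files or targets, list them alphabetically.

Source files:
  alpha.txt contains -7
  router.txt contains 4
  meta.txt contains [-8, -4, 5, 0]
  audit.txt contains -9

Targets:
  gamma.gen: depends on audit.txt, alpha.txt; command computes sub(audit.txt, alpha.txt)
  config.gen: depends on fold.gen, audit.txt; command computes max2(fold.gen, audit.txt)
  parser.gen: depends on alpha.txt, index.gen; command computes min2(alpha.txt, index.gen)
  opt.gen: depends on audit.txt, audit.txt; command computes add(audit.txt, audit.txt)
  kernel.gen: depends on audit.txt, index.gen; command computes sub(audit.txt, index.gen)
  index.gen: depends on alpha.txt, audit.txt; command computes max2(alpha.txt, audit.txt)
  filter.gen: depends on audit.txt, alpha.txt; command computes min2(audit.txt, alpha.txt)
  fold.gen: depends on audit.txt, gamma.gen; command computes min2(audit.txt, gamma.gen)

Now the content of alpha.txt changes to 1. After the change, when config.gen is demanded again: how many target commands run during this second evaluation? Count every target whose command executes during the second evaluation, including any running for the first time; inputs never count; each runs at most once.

First evaluation (everything demanded from the output):
  gamma.gen = sub(-9, -7) = -2
  fold.gen = min2(-9, -2) = -9
  config.gen = max2(-9, -9) = -9

Propagation after the edit:
  gamma.gen: runs — alpha.txt -7->1; result -10.
  fold.gen: runs — gamma.gen -2->-10; result -10.
  config.gen: runs — fold.gen -9->-10; result -9 (same value as before).

Target commands that run: config.gen, fold.gen, gamma.gen — 3 in total.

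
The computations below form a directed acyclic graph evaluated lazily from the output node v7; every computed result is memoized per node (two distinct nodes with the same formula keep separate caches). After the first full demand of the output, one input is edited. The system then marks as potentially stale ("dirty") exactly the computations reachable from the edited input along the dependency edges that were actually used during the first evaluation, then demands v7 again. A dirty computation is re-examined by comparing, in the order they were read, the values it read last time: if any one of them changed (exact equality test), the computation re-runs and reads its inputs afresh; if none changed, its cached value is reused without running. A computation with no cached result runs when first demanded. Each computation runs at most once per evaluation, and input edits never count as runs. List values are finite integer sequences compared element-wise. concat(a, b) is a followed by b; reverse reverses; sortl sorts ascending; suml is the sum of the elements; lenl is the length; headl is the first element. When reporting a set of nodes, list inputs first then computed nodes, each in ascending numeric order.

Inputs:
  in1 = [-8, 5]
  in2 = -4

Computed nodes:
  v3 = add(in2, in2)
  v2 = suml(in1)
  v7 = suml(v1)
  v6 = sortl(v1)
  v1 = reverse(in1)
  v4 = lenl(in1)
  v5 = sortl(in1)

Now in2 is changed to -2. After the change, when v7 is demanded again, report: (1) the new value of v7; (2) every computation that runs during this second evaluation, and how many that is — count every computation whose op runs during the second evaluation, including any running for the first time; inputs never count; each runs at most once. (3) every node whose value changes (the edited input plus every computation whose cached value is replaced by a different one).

Demanding v7 again yields -3.
0 computations run: none.
The nodes whose values change: in2.
Note the shortcut — in2 feeds only undemanded nodes, so no recomputation happens.

First demand of the output computes:
  v1 = reverse([-8, 5]) = [5, -8]
  v7 = suml([5, -8]) = -3

After the edit, cleaning proceeds:
  in2 only reaches undemanded nodes; the second demand re-runs nothing.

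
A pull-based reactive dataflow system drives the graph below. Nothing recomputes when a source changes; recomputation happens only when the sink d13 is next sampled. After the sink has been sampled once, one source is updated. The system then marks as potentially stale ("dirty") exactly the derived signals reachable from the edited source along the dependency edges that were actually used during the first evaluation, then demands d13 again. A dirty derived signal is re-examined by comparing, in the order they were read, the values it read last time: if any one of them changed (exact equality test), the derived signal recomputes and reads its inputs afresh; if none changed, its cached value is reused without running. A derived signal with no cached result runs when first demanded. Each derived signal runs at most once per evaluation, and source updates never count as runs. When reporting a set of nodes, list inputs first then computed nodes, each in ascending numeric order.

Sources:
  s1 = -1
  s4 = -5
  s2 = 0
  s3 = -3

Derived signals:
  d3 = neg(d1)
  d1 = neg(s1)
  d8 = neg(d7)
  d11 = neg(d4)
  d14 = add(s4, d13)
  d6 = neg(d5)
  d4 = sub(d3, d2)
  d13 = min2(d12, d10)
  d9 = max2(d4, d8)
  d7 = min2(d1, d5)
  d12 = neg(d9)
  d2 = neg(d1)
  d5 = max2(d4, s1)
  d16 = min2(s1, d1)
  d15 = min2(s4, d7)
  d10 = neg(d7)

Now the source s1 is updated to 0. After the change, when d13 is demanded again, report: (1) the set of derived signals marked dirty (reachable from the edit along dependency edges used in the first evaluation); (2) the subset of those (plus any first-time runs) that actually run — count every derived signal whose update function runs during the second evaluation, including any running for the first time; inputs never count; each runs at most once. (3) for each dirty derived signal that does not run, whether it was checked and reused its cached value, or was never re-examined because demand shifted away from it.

First evaluation (everything demanded from the output):
  d1 = neg(-1) = 1
  d2 = neg(1) = -1
  d3 = neg(1) = -1
  d4 = sub(-1, -1) = 0
  d5 = max2(0, -1) = 0
  d7 = min2(1, 0) = 0
  d8 = neg(0) = 0
  d9 = max2(0, 0) = 0
  d10 = neg(0) = 0
  d12 = neg(0) = 0
  d13 = min2(0, 0) = 0

Propagation after the edit:
  d1: runs — s1 -1->0; result 0.
  d2: runs — d1 1->0; result 0.
  d3: runs — d1 1->0; result 0.
  d4: runs — d3 -1->0; d2 -1->0; result 0 (same value as before).
  d5: runs — s1 -1->0; result 0 (same value as before).
  d7: runs — d1 1->0; result 0 (same value as before).
  d8: checked — values it read are unchanged (d7 unchanged); reused cached 0 without running.
  d9: checked — values it read are unchanged (d4 unchanged, d8 unchanged); reused cached 0 without running.
  d10: checked — values it read are unchanged (d7 unchanged); reused cached 0 without running.
  d12: checked — values it read are unchanged (d9 unchanged); reused cached 0 without running.
  d13: checked — values it read are unchanged (d12 unchanged, d10 unchanged); reused cached 0 without running.

Key observation: the cutoff stops propagation at d8 — its inputs' values are unchanged, so it reuses its cache.

Marked dirty: d1, d2, d3, d4, d5, d7, d8, d9, d10, d12, d13.
Derived signals that run: d1, d2, d3, d4, d5, d7 — 6 in total.
Checked but reused from cache: d8, d9, d10, d12, d13.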